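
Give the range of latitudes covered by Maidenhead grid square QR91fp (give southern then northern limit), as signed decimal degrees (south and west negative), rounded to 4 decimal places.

81.6250, 81.6667

Field Q=16, R=17: +16·20° lon, +17·10° lat → SW at lon 140°, lat 80°.
Square 9, 1: +9·2° lon, +1·1° lat → SW at lon 158°, lat 81°.
Subsquare f=5, p=15: +5·0.0833333° lon, +15·0.0416667° lat → SW at lon 158.417°, lat 81.625°.
Cell spans 0.0833333° lon × 0.0416667° lat.
south 81.6250, north 81.6667.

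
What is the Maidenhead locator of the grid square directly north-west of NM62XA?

NM62wb

Longitude subsquare x = 23; −1 → 22 = w.
Latitude subsquare a = 0; +1 → 1 = b.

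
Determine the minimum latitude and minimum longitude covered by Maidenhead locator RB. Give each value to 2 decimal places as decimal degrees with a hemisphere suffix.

80.00° S, 160.00° E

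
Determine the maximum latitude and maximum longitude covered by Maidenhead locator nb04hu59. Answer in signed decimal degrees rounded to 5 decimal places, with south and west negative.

-75.12500, 80.63333

Field N=13, B=1: +13·20° lon, +1·10° lat → SW at lon 80°, lat -80°.
Square 0, 4: +0·2° lon, +4·1° lat → SW at lon 80°, lat -76°.
Subsquare h=7, u=20: +7·0.0833333° lon, +20·0.0416667° lat → SW at lon 80.5833°, lat -75.1667°.
Extended square 5, 9: +5·0.00833333° lon, +9·0.00416667° lat → SW at lon 80.625°, lat -75.1292°.
Cell spans 0.00833333° lon × 0.00416667° lat. NE corner is SW corner plus one full cell.
latitude -75.12500, longitude 80.63333.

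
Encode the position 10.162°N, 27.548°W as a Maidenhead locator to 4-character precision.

HK60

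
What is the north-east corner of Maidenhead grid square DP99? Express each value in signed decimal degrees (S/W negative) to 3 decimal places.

Field D=3, P=15: +3·20° lon, +15·10° lat → SW at lon -120°, lat 60°.
Square 9, 9: +9·2° lon, +9·1° lat → SW at lon -102°, lat 69°.
Cell spans 2° lon × 1° lat. NE corner is SW corner plus one full cell.
latitude 70.000, longitude -100.000.

70.000, -100.000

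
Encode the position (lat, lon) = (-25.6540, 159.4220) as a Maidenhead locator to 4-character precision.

Offset from 180°W / 90°S: lon 339.42°, lat 64.35°.
Field: lon ⌊339.42/20⌋ = 16 → Q; lat ⌊64.35/10⌋ = 6 → G.
Square: lon ⌊19.42/2⌋ = 9; lat ⌊4.35/1⌋ = 4.

QG94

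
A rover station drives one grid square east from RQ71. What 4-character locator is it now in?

RQ81

Longitude square 7; +1 → 8.
The latitude characters are unchanged.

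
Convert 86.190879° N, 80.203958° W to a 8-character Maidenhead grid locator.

ER96ve55

Shift to the Maidenhead origin (180°W, 90°S): lon 99.79604, lat 176.19088.
Field: lon ⌊99.79604/20⌋ = 4 → E; lat ⌊176.19088/10⌋ = 17 → R.
Square: lon ⌊19.79604/2⌋ = 9; lat ⌊6.19088/1⌋ = 6.
Subsquare: lon ⌊1.79604/0.0833333⌋ = 21 → v; lat ⌊0.19088/0.0416667⌋ = 4 → e.
Extended square: lon ⌊0.04604/0.00833333⌋ = 5; lat ⌊0.02421/0.00416667⌋ = 5.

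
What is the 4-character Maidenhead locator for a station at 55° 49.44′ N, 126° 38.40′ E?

PO35

Add 180° to longitude and 90° to latitude: 306.64, 145.82.
Field: lon ⌊306.64/20⌋ = 15 → P; lat ⌊145.82/10⌋ = 14 → O.
Square: lon ⌊6.64/2⌋ = 3; lat ⌊5.82/1⌋ = 5.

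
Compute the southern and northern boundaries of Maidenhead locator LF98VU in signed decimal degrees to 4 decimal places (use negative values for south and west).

Field L=11, F=5: +11·20° lon, +5·10° lat → SW at lon 40°, lat -40°.
Square 9, 8: +9·2° lon, +8·1° lat → SW at lon 58°, lat -32°.
Subsquare v=21, u=20: +21·0.0833333° lon, +20·0.0416667° lat → SW at lon 59.75°, lat -31.1667°.
Cell spans 0.0833333° lon × 0.0416667° lat.
south -31.1667, north -31.1250.

-31.1667, -31.1250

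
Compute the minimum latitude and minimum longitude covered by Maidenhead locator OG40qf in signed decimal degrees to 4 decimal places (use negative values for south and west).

Field O=14, G=6: +14·20° lon, +6·10° lat → SW at lon 100°, lat -30°.
Square 4, 0: +4·2° lon, +0·1° lat → SW at lon 108°, lat -30°.
Subsquare q=16, f=5: +16·0.0833333° lon, +5·0.0416667° lat → SW at lon 109.333°, lat -29.7917°.
latitude -29.7917, longitude 109.3333.

-29.7917, 109.3333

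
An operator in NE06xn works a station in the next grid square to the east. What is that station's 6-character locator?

NE16an

Longitude subsquare x = 23; +1 → 24, wraps to 0 = a, carry into square.
Longitude square 0; +1 → 1.
The latitude characters are unchanged.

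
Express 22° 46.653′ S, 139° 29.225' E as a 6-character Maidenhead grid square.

Add 180° to longitude and 90° to latitude: 319.4871, 67.2224.
Field: lon ⌊319.4871/20⌋ = 15 → P; lat ⌊67.2224/10⌋ = 6 → G.
Square: lon ⌊19.4871/2⌋ = 9; lat ⌊7.2224/1⌋ = 7.
Subsquare: lon ⌊1.4871/0.0833333⌋ = 17 → r; lat ⌊0.2224/0.0416667⌋ = 5 → f.

PG97rf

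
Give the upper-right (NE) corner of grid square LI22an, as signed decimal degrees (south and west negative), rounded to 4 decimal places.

Field L=11, I=8: +11·20° lon, +8·10° lat → SW at lon 40°, lat -10°.
Square 2, 2: +2·2° lon, +2·1° lat → SW at lon 44°, lat -8°.
Subsquare a=0, n=13: +0·0.0833333° lon, +13·0.0416667° lat → SW at lon 44°, lat -7.45833°.
Cell spans 0.0833333° lon × 0.0416667° lat. NE corner is SW corner plus one full cell.
latitude -7.4167, longitude 44.0833.

-7.4167, 44.0833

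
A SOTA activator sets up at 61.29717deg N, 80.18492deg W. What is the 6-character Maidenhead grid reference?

Shift to the Maidenhead origin (180°W, 90°S): lon 99.8151, lat 151.2972.
Field (20°×10°, letters A–R): lon ⌊99.8151/20⌋ = 4 → E; lat ⌊151.2972/10⌋ = 15 → P.
Square (2°×1°, digits 0–9): lon ⌊19.8151/2⌋ = 9; lat ⌊1.2972/1⌋ = 1.
Subsquare (5′×2.5′, letters a–x): lon ⌊1.8151/0.0833333⌋ = 21 → v; lat ⌊0.2972/0.0416667⌋ = 7 → h.

EP91vh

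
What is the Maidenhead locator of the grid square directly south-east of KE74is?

KE74jr

Longitude subsquare i = 8; +1 → 9 = j.
Latitude subsquare s = 18; −1 → 17 = r.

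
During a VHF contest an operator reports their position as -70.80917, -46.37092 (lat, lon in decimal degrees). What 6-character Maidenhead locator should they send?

Add 180° to longitude and 90° to latitude: 133.6291, 19.1908.
Field (20°×10°, letters A–R): lon ⌊133.6291/20⌋ = 6 → G; lat ⌊19.1908/10⌋ = 1 → B.
Square (2°×1°, digits 0–9): lon ⌊13.6291/2⌋ = 6; lat ⌊9.1908/1⌋ = 9.
Subsquare (5′×2.5′, letters a–x): lon ⌊1.6291/0.0833333⌋ = 19 → t; lat ⌊0.1908/0.0416667⌋ = 4 → e.

GB69te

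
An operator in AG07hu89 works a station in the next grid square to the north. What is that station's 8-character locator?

Latitude extended square 9; +1 → 10, wraps to 0, carry into subsquare.
Latitude subsquare u = 20; +1 → 21 = v.
The longitude characters are unchanged.

AG07hv80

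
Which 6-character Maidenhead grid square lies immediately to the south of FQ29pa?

FQ28px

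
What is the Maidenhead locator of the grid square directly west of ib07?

HB97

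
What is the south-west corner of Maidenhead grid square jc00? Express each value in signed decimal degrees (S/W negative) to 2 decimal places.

Field J=9, C=2: +9·20° lon, +2·10° lat → SW at lon 0°, lat -70°.
Square 0, 0: +0·2° lon, +0·1° lat → SW at lon 0°, lat -70°.
latitude -70.00, longitude 0.00.

-70.00, 0.00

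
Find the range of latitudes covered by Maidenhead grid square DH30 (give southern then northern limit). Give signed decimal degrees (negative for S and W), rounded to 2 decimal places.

-20.00, -19.00

Field D=3, H=7: +3·20° lon, +7·10° lat → SW at lon -120°, lat -20°.
Square 3, 0: +3·2° lon, +0·1° lat → SW at lon -114°, lat -20°.
Cell spans 2° lon × 1° lat.
south -20.00, north -19.00.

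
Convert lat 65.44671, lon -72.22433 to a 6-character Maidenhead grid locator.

Offset from 180°W / 90°S: lon 107.7757°, lat 155.4467°.
Field: lon ⌊107.7757/20⌋ = 5 → F; lat ⌊155.4467/10⌋ = 15 → P.
Square: lon ⌊7.7757/2⌋ = 3; lat ⌊5.4467/1⌋ = 5.
Subsquare: lon ⌊1.7757/0.0833333⌋ = 21 → v; lat ⌊0.4467/0.0416667⌋ = 10 → k.

FP35vk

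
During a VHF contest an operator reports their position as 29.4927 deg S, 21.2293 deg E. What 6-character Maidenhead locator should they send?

Shift to the Maidenhead origin (180°W, 90°S): lon 201.2293, lat 60.5073.
Field: lon ⌊201.2293/20⌋ = 10 → K; lat ⌊60.5073/10⌋ = 6 → G.
Square: lon ⌊1.2293/2⌋ = 0; lat ⌊0.5073/1⌋ = 0.
Subsquare: lon ⌊1.2293/0.0833333⌋ = 14 → o; lat ⌊0.5073/0.0416667⌋ = 12 → m.

KG00om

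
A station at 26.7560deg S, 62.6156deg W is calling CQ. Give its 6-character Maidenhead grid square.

FG83qf

Shift to the Maidenhead origin (180°W, 90°S): lon 117.3844, lat 63.2440.
Field: 117.3844/20 → 5 → F, 63.2440/10 → 6 → G; chars FG.
Square: 17.3844/2 → 8, 3.2440/1 → 3; chars 83.
Subsquare: 1.3844/0.0833333 → 16 → q, 0.2440/0.0416667 → 5 → f; chars qf.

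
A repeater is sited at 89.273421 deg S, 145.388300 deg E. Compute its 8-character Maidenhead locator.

QA20qr64

Add 180° to longitude and 90° to latitude: 325.38830, 0.72658.
Field: lon ⌊325.38830/20⌋ = 16 → Q; lat ⌊0.72658/10⌋ = 0 → A.
Square: lon ⌊5.38830/2⌋ = 2; lat ⌊0.72658/1⌋ = 0.
Subsquare: lon ⌊1.38830/0.0833333⌋ = 16 → q; lat ⌊0.72658/0.0416667⌋ = 17 → r.
Extended square: lon ⌊0.05497/0.00833333⌋ = 6; lat ⌊0.01825/0.00416667⌋ = 4.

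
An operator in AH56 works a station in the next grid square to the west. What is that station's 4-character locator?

AH46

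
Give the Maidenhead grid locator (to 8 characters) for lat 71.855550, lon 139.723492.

Shift to the Maidenhead origin (180°W, 90°S): lon 319.72349, lat 161.85555.
Field: 319.72349/20 → 15 → P, 161.85555/10 → 16 → Q; chars PQ.
Square: 19.72349/2 → 9, 1.85555/1 → 1; chars 91.
Subsquare: 1.72349/0.0833333 → 20 → u, 0.85555/0.0416667 → 20 → u; chars uu.
Extended square: 0.05683/0.00833333 → 6, 0.02222/0.00416667 → 5; chars 65.

PQ91uu65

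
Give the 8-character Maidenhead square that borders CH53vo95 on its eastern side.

CH53wo05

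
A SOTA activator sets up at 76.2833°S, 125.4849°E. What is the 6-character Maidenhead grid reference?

PB23rr

Offset from 180°W / 90°S: lon 305.4849°, lat 13.7167°.
Field: lon ⌊305.4849/20⌋ = 15 → P; lat ⌊13.7167/10⌋ = 1 → B.
Square: lon ⌊5.4849/2⌋ = 2; lat ⌊3.7167/1⌋ = 3.
Subsquare: lon ⌊1.4849/0.0833333⌋ = 17 → r; lat ⌊0.7167/0.0416667⌋ = 17 → r.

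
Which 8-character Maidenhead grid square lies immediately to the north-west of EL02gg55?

EL02gg46

Longitude extended square 5; −1 → 4.
Latitude extended square 5; +1 → 6.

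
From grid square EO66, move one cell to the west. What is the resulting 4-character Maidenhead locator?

EO56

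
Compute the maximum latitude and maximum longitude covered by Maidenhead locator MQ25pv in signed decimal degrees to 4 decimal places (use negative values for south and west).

Field M=12, Q=16: +12·20° lon, +16·10° lat → SW at lon 60°, lat 70°.
Square 2, 5: +2·2° lon, +5·1° lat → SW at lon 64°, lat 75°.
Subsquare p=15, v=21: +15·0.0833333° lon, +21·0.0416667° lat → SW at lon 65.25°, lat 75.875°.
Cell spans 0.0833333° lon × 0.0416667° lat. NE corner is SW corner plus one full cell.
latitude 75.9167, longitude 65.3333.

75.9167, 65.3333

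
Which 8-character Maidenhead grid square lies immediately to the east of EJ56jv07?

Longitude extended square 0; +1 → 1.
The latitude characters are unchanged.

EJ56jv17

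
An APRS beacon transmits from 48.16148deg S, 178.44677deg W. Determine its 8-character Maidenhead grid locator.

AE01su61

Offset from 180°W / 90°S: lon 1.55323°, lat 41.83852°.
Field (20°×10°, letters A–R): lon ⌊1.55323/20⌋ = 0 → A; lat ⌊41.83852/10⌋ = 4 → E.
Square (2°×1°, digits 0–9): lon ⌊1.55323/2⌋ = 0; lat ⌊1.83852/1⌋ = 1.
Subsquare (5′×2.5′, letters a–x): lon ⌊1.55323/0.0833333⌋ = 18 → s; lat ⌊0.83852/0.0416667⌋ = 20 → u.
Extended square (30″×15″, digits 0–9): lon ⌊0.05323/0.00833333⌋ = 6; lat ⌊0.00519/0.00416667⌋ = 1.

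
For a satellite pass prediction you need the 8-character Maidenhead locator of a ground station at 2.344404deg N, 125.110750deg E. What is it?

Shift to the Maidenhead origin (180°W, 90°S): lon 305.11075, lat 92.34440.
Field (20°×10°, letters A–R): lon ⌊305.11075/20⌋ = 15 → P; lat ⌊92.34440/10⌋ = 9 → J.
Square (2°×1°, digits 0–9): lon ⌊5.11075/2⌋ = 2; lat ⌊2.34440/1⌋ = 2.
Subsquare (5′×2.5′, letters a–x): lon ⌊1.11075/0.0833333⌋ = 13 → n; lat ⌊0.34440/0.0416667⌋ = 8 → i.
Extended square (30″×15″, digits 0–9): lon ⌊0.02742/0.00833333⌋ = 3; lat ⌊0.01107/0.00416667⌋ = 2.

PJ22ni32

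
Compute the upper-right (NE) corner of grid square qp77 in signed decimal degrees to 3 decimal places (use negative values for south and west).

68.000, 156.000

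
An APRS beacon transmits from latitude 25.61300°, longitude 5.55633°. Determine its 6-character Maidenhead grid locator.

JL25so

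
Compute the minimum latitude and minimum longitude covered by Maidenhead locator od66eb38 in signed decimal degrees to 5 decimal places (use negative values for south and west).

-53.92500, 112.35833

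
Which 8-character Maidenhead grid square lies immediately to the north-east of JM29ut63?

JM29ut74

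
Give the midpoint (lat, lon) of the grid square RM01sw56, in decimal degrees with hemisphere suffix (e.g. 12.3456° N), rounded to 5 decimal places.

31.94375° N, 161.54583° E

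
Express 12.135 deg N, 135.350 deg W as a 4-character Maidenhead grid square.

CK22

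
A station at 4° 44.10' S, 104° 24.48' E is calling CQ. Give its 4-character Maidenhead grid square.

Shift to the Maidenhead origin (180°W, 90°S): lon 284.41, lat 85.27.
Field (20°×10°, letters A–R): 284.41/20 → 14 → O, 85.27/10 → 8 → I; chars OI.
Square (2°×1°, digits 0–9): 4.41/2 → 2, 5.27/1 → 5; chars 25.

OI25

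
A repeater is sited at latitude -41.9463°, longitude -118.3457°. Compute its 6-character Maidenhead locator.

Add 180° to longitude and 90° to latitude: 61.6543, 48.0537.
Field: lon ⌊61.6543/20⌋ = 3 → D; lat ⌊48.0537/10⌋ = 4 → E.
Square: lon ⌊1.6543/2⌋ = 0; lat ⌊8.0537/1⌋ = 8.
Subsquare: lon ⌊1.6543/0.0833333⌋ = 19 → t; lat ⌊0.0537/0.0416667⌋ = 1 → b.

DE08tb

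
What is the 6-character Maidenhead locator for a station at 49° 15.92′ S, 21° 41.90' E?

KE00ur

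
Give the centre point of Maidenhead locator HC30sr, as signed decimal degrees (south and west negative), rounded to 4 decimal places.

Field H=7, C=2: +7·20° lon, +2·10° lat → SW at lon -40°, lat -70°.
Square 3, 0: +3·2° lon, +0·1° lat → SW at lon -34°, lat -70°.
Subsquare s=18, r=17: +18·0.0833333° lon, +17·0.0416667° lat → SW at lon -32.5°, lat -69.2917°.
Cell spans 0.0833333° lon × 0.0416667° lat. Centre is SW corner plus half of each.
latitude -69.2708, longitude -32.4583.

-69.2708, -32.4583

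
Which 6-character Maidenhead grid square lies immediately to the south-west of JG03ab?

IG93xa

Longitude subsquare a = 0; −1 → -1, wraps to 23 = x, carry into square.
Longitude square 0; −1 → -1, wraps to 9, carry into field.
Longitude field J = 9; −1 → 8 = I.
Latitude subsquare b = 1; −1 → 0 = a.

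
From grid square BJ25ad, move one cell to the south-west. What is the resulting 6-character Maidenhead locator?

Longitude subsquare a = 0; −1 → -1, wraps to 23 = x, carry into square.
Longitude square 2; −1 → 1.
Latitude subsquare d = 3; −1 → 2 = c.

BJ15xc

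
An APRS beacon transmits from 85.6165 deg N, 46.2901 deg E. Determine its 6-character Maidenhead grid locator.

Offset from 180°W / 90°S: lon 226.2901°, lat 175.6165°.
Field: 226.2901/20 → 11 → L, 175.6165/10 → 17 → R; chars LR.
Square: 6.2901/2 → 3, 5.6165/1 → 5; chars 35.
Subsquare: 0.2901/0.0833333 → 3 → d, 0.6165/0.0416667 → 14 → o; chars do.

LR35do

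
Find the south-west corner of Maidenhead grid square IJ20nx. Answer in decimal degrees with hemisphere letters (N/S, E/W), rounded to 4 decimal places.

Field I=8, J=9: +8·20° lon, +9·10° lat → SW at lon -20°, lat 0°.
Square 2, 0: +2·2° lon, +0·1° lat → SW at lon -16°, lat 0°.
Subsquare n=13, x=23: +13·0.0833333° lon, +23·0.0416667° lat → SW at lon -14.9167°, lat 0.958333°.
latitude 0.9583° N, longitude 14.9167° W.

0.9583° N, 14.9167° W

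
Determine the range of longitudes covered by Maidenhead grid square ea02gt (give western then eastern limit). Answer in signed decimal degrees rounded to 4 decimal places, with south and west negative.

-99.5000, -99.4167

Field E=4, A=0: +4·20° lon, +0·10° lat → SW at lon -100°, lat -90°.
Square 0, 2: +0·2° lon, +2·1° lat → SW at lon -100°, lat -88°.
Subsquare g=6, t=19: +6·0.0833333° lon, +19·0.0416667° lat → SW at lon -99.5°, lat -87.2083°.
Cell spans 0.0833333° lon × 0.0416667° lat.
west -99.5000, east -99.4167.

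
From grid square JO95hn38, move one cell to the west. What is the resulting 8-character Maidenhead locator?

JO95hn28

Longitude extended square 3; −1 → 2.
The latitude characters are unchanged.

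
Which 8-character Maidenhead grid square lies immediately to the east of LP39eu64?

Longitude extended square 6; +1 → 7.
The latitude characters are unchanged.

LP39eu74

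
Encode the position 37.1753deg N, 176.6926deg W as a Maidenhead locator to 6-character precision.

Offset from 180°W / 90°S: lon 3.3074°, lat 127.1753°.
Field: 3.3074/20 → 0 → A, 127.1753/10 → 12 → M; chars AM.
Square: 3.3074/2 → 1, 7.1753/1 → 7; chars 17.
Subsquare: 1.3074/0.0833333 → 15 → p, 0.1753/0.0416667 → 4 → e; chars pe.

AM17pe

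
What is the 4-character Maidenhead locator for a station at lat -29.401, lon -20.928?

HG90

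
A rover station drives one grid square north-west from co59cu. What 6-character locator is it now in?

CO59bv

Longitude subsquare c = 2; −1 → 1 = b.
Latitude subsquare u = 20; +1 → 21 = v.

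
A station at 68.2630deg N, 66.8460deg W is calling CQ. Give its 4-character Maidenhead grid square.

FP68

Shift to the Maidenhead origin (180°W, 90°S): lon 113.15, lat 158.26.
Field (20°×10°, letters A–R): 113.15/20 → 5 → F, 158.26/10 → 15 → P; chars FP.
Square (2°×1°, digits 0–9): 13.15/2 → 6, 8.26/1 → 8; chars 68.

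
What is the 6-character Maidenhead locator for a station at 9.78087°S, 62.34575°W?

FI80tf

Offset from 180°W / 90°S: lon 117.6542°, lat 80.2191°.
Field: lon ⌊117.6542/20⌋ = 5 → F; lat ⌊80.2191/10⌋ = 8 → I.
Square: lon ⌊17.6542/2⌋ = 8; lat ⌊0.2191/1⌋ = 0.
Subsquare: lon ⌊1.6542/0.0833333⌋ = 19 → t; lat ⌊0.2191/0.0416667⌋ = 5 → f.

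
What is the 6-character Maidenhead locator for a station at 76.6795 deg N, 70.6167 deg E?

Shift to the Maidenhead origin (180°W, 90°S): lon 250.6167, lat 166.6795.
Field (20°×10°, letters A–R): 250.6167/20 → 12 → M, 166.6795/10 → 16 → Q; chars MQ.
Square (2°×1°, digits 0–9): 10.6167/2 → 5, 6.6795/1 → 6; chars 56.
Subsquare (5′×2.5′, letters a–x): 0.6167/0.0833333 → 7 → h, 0.6795/0.0416667 → 16 → q; chars hq.

MQ56hq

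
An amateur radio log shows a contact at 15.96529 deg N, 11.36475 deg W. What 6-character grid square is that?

IK45hx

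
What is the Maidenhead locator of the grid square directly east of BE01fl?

BE01gl

Longitude subsquare f = 5; +1 → 6 = g.
The latitude characters are unchanged.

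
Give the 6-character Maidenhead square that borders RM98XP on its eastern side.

Longitude subsquare x = 23; +1 → 24, wraps to 0 = a, carry into square.
Longitude square 9; +1 → 10, wraps to 0, carry into field.
Longitude field R = 17; +1 → 18, wraps to 0 = A, wrapping around the antimeridian.
The latitude characters are unchanged.

AM08ap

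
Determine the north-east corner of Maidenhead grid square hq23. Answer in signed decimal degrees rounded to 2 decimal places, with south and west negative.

74.00, -34.00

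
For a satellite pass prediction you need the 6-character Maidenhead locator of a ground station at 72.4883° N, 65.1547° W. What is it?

Shift to the Maidenhead origin (180°W, 90°S): lon 114.8453, lat 162.4883.
Field (20°×10°, letters A–R): lon ⌊114.8453/20⌋ = 5 → F; lat ⌊162.4883/10⌋ = 16 → Q.
Square (2°×1°, digits 0–9): lon ⌊14.8453/2⌋ = 7; lat ⌊2.4883/1⌋ = 2.
Subsquare (5′×2.5′, letters a–x): lon ⌊0.8453/0.0833333⌋ = 10 → k; lat ⌊0.4883/0.0416667⌋ = 11 → l.

FQ72kl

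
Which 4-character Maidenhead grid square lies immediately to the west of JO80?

JO70

Longitude square 8; −1 → 7.
The latitude characters are unchanged.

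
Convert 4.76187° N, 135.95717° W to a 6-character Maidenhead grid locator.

CJ24as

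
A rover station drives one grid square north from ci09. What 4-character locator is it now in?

CJ00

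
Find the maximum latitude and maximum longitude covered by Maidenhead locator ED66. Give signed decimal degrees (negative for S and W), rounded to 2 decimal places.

-53.00, -86.00

Field E=4, D=3: +4·20° lon, +3·10° lat → SW at lon -100°, lat -60°.
Square 6, 6: +6·2° lon, +6·1° lat → SW at lon -88°, lat -54°.
Cell spans 2° lon × 1° lat. NE corner is SW corner plus one full cell.
latitude -53.00, longitude -86.00.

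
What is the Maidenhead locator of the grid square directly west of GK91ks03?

Longitude extended square 0; −1 → -1, wraps to 9, carry into subsquare.
Longitude subsquare k = 10; −1 → 9 = j.
The latitude characters are unchanged.

GK91js93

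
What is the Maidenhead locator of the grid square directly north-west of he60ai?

Longitude subsquare a = 0; −1 → -1, wraps to 23 = x, carry into square.
Longitude square 6; −1 → 5.
Latitude subsquare i = 8; +1 → 9 = j.

HE50xj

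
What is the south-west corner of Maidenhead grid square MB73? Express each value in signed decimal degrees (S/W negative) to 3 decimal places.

-77.000, 74.000

Field M=12, B=1: +12·20° lon, +1·10° lat → SW at lon 60°, lat -80°.
Square 7, 3: +7·2° lon, +3·1° lat → SW at lon 74°, lat -77°.
latitude -77.000, longitude 74.000.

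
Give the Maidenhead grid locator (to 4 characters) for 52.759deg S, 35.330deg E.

KD77

Shift to the Maidenhead origin (180°W, 90°S): lon 215.33, lat 37.24.
Field (20°×10°, letters A–R): 215.33/20 → 10 → K, 37.24/10 → 3 → D; chars KD.
Square (2°×1°, digits 0–9): 15.33/2 → 7, 7.24/1 → 7; chars 77.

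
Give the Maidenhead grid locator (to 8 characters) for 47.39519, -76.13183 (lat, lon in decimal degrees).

Add 180° to longitude and 90° to latitude: 103.86817, 137.39519.
Field: lon ⌊103.86817/20⌋ = 5 → F; lat ⌊137.39519/10⌋ = 13 → N.
Square: lon ⌊3.86817/2⌋ = 1; lat ⌊7.39519/1⌋ = 7.
Subsquare: lon ⌊1.86817/0.0833333⌋ = 22 → w; lat ⌊0.39519/0.0416667⌋ = 9 → j.
Extended square: lon ⌊0.03484/0.00833333⌋ = 4; lat ⌊0.02019/0.00416667⌋ = 4.

FN17wj44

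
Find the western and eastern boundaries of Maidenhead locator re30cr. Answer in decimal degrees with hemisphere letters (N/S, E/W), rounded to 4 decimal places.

166.1667° E, 166.2500° E

Field R=17, E=4: +17·20° lon, +4·10° lat → SW at lon 160°, lat -50°.
Square 3, 0: +3·2° lon, +0·1° lat → SW at lon 166°, lat -50°.
Subsquare c=2, r=17: +2·0.0833333° lon, +17·0.0416667° lat → SW at lon 166.167°, lat -49.2917°.
Cell spans 0.0833333° lon × 0.0416667° lat.
west 166.1667° E, east 166.2500° E.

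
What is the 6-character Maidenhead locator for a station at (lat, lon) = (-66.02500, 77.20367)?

Offset from 180°W / 90°S: lon 257.2037°, lat 23.9750°.
Field: lon ⌊257.2037/20⌋ = 12 → M; lat ⌊23.9750/10⌋ = 2 → C.
Square: lon ⌊17.2037/2⌋ = 8; lat ⌊3.9750/1⌋ = 3.
Subsquare: lon ⌊1.2037/0.0833333⌋ = 14 → o; lat ⌊0.9750/0.0416667⌋ = 23 → x.

MC83ox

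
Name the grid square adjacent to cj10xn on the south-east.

Longitude subsquare x = 23; +1 → 24, wraps to 0 = a, carry into square.
Longitude square 1; +1 → 2.
Latitude subsquare n = 13; −1 → 12 = m.

CJ20am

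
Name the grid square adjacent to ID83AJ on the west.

Longitude subsquare a = 0; −1 → -1, wraps to 23 = x, carry into square.
Longitude square 8; −1 → 7.
The latitude characters are unchanged.

ID73xj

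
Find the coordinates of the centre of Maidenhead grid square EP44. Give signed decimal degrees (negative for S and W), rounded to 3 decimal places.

64.500, -91.000

Field E=4, P=15: +4·20° lon, +15·10° lat → SW at lon -100°, lat 60°.
Square 4, 4: +4·2° lon, +4·1° lat → SW at lon -92°, lat 64°.
Cell spans 2° lon × 1° lat. Centre is SW corner plus half of each.
latitude 64.500, longitude -91.000.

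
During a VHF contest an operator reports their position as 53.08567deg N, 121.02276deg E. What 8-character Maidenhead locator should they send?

Offset from 180°W / 90°S: lon 301.02276°, lat 143.08567°.
Field: 301.02276/20 → 15 → P, 143.08567/10 → 14 → O; chars PO.
Square: 1.02276/2 → 0, 3.08567/1 → 3; chars 03.
Subsquare: 1.02276/0.0833333 → 12 → m, 0.08567/0.0416667 → 2 → c; chars mc.
Extended square: 0.02276/0.00833333 → 2, 0.00234/0.00416667 → 0; chars 20.

PO03mc20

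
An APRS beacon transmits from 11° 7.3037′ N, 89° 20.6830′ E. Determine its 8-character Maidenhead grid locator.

Offset from 180°W / 90°S: lon 269.34472°, lat 101.12173°.
Field: 269.34472/20 → 13 → N, 101.12173/10 → 10 → K; chars NK.
Square: 9.34472/2 → 4, 1.12173/1 → 1; chars 41.
Subsquare: 1.34472/0.0833333 → 16 → q, 0.12173/0.0416667 → 2 → c; chars qc.
Extended square: 0.01138/0.00833333 → 1, 0.03840/0.00416667 → 9; chars 19.

NK41qc19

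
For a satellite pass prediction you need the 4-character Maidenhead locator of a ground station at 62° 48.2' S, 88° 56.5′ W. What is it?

Shift to the Maidenhead origin (180°W, 90°S): lon 91.06, lat 27.20.
Field (20°×10°, letters A–R): 91.06/20 → 4 → E, 27.20/10 → 2 → C; chars EC.
Square (2°×1°, digits 0–9): 11.06/2 → 5, 7.20/1 → 7; chars 57.

EC57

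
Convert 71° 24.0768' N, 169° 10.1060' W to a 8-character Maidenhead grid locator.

Offset from 180°W / 90°S: lon 10.83157°, lat 161.40128°.
Field (20°×10°, letters A–R): 10.83157/20 → 0 → A, 161.40128/10 → 16 → Q; chars AQ.
Square (2°×1°, digits 0–9): 10.83157/2 → 5, 1.40128/1 → 1; chars 51.
Subsquare (5′×2.5′, letters a–x): 0.83157/0.0833333 → 9 → j, 0.40128/0.0416667 → 9 → j; chars jj.
Extended square (30″×15″, digits 0–9): 0.08157/0.00833333 → 9, 0.02628/0.00416667 → 6; chars 96.

AQ51jj96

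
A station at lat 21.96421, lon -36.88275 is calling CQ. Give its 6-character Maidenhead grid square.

HL11nx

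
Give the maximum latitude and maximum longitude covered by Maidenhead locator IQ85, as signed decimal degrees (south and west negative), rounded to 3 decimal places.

76.000, -2.000

Field I=8, Q=16: +8·20° lon, +16·10° lat → SW at lon -20°, lat 70°.
Square 8, 5: +8·2° lon, +5·1° lat → SW at lon -4°, lat 75°.
Cell spans 2° lon × 1° lat. NE corner is SW corner plus one full cell.
latitude 76.000, longitude -2.000.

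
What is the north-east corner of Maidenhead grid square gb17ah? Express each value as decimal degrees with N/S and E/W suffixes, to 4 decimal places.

Field G=6, B=1: +6·20° lon, +1·10° lat → SW at lon -60°, lat -80°.
Square 1, 7: +1·2° lon, +7·1° lat → SW at lon -58°, lat -73°.
Subsquare a=0, h=7: +0·0.0833333° lon, +7·0.0416667° lat → SW at lon -58°, lat -72.7083°.
Cell spans 0.0833333° lon × 0.0416667° lat. NE corner is SW corner plus one full cell.
latitude 72.6667° S, longitude 57.9167° W.

72.6667° S, 57.9167° W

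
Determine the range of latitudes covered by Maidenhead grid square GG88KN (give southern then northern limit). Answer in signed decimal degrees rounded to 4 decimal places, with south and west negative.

-21.4583, -21.4167

Field G=6, G=6: +6·20° lon, +6·10° lat → SW at lon -60°, lat -30°.
Square 8, 8: +8·2° lon, +8·1° lat → SW at lon -44°, lat -22°.
Subsquare k=10, n=13: +10·0.0833333° lon, +13·0.0416667° lat → SW at lon -43.1667°, lat -21.4583°.
Cell spans 0.0833333° lon × 0.0416667° lat.
south -21.4583, north -21.4167.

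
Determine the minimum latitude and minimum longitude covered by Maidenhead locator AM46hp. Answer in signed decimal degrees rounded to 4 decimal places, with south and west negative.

36.6250, -171.4167

Field A=0, M=12: +0·20° lon, +12·10° lat → SW at lon -180°, lat 30°.
Square 4, 6: +4·2° lon, +6·1° lat → SW at lon -172°, lat 36°.
Subsquare h=7, p=15: +7·0.0833333° lon, +15·0.0416667° lat → SW at lon -171.417°, lat 36.625°.
latitude 36.6250, longitude -171.4167.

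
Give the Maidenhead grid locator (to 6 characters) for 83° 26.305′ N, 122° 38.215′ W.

CR83qk

Add 180° to longitude and 90° to latitude: 57.3631, 173.4384.
Field: 57.3631/20 → 2 → C, 173.4384/10 → 17 → R; chars CR.
Square: 17.3631/2 → 8, 3.4384/1 → 3; chars 83.
Subsquare: 1.3631/0.0833333 → 16 → q, 0.4384/0.0416667 → 10 → k; chars qk.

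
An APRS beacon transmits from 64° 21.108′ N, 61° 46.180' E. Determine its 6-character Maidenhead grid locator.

MP04vi

Offset from 180°W / 90°S: lon 241.7697°, lat 154.3518°.
Field (20°×10°, letters A–R): lon ⌊241.7697/20⌋ = 12 → M; lat ⌊154.3518/10⌋ = 15 → P.
Square (2°×1°, digits 0–9): lon ⌊1.7697/2⌋ = 0; lat ⌊4.3518/1⌋ = 4.
Subsquare (5′×2.5′, letters a–x): lon ⌊1.7697/0.0833333⌋ = 21 → v; lat ⌊0.3518/0.0416667⌋ = 8 → i.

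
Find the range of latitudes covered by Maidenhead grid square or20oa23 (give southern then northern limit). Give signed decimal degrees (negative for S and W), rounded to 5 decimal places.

Field O=14, R=17: +14·20° lon, +17·10° lat → SW at lon 100°, lat 80°.
Square 2, 0: +2·2° lon, +0·1° lat → SW at lon 104°, lat 80°.
Subsquare o=14, a=0: +14·0.0833333° lon, +0·0.0416667° lat → SW at lon 105.167°, lat 80°.
Extended square 2, 3: +2·0.00833333° lon, +3·0.00416667° lat → SW at lon 105.183°, lat 80.0125°.
Cell spans 0.00833333° lon × 0.00416667° lat.
south 80.01250, north 80.01667.

80.01250, 80.01667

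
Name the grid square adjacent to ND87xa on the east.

Longitude subsquare x = 23; +1 → 24, wraps to 0 = a, carry into square.
Longitude square 8; +1 → 9.
The latitude characters are unchanged.

ND97aa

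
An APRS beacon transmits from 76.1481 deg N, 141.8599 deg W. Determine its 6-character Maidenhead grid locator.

BQ96bd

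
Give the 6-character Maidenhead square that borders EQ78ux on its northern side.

Latitude subsquare x = 23; +1 → 24, wraps to 0 = a, carry into square.
Latitude square 8; +1 → 9.
The longitude characters are unchanged.

EQ79ua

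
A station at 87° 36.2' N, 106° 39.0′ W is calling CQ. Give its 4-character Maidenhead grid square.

Shift to the Maidenhead origin (180°W, 90°S): lon 73.35, lat 177.60.
Field: 73.35/20 → 3 → D, 177.60/10 → 17 → R; chars DR.
Square: 13.35/2 → 6, 7.60/1 → 7; chars 67.

DR67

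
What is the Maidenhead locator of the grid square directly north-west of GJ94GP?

Longitude subsquare g = 6; −1 → 5 = f.
Latitude subsquare p = 15; +1 → 16 = q.

GJ94fq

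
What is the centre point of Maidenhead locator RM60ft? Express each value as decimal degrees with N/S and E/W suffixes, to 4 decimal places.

30.8125° N, 172.4583° E

Field R=17, M=12: +17·20° lon, +12·10° lat → SW at lon 160°, lat 30°.
Square 6, 0: +6·2° lon, +0·1° lat → SW at lon 172°, lat 30°.
Subsquare f=5, t=19: +5·0.0833333° lon, +19·0.0416667° lat → SW at lon 172.417°, lat 30.7917°.
Cell spans 0.0833333° lon × 0.0416667° lat. Centre is SW corner plus half of each.
latitude 30.8125° N, longitude 172.4583° E.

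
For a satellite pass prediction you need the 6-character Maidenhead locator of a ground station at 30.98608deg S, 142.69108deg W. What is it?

BF89pa

Shift to the Maidenhead origin (180°W, 90°S): lon 37.3089, lat 59.0139.
Field: 37.3089/20 → 1 → B, 59.0139/10 → 5 → F; chars BF.
Square: 17.3089/2 → 8, 9.0139/1 → 9; chars 89.
Subsquare: 1.3089/0.0833333 → 15 → p, 0.0139/0.0416667 → 0 → a; chars pa.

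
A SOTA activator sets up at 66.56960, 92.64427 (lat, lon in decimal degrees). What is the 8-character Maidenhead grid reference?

NP66hn76

Offset from 180°W / 90°S: lon 272.64427°, lat 156.56960°.
Field: 272.64427/20 → 13 → N, 156.56960/10 → 15 → P; chars NP.
Square: 12.64427/2 → 6, 6.56960/1 → 6; chars 66.
Subsquare: 0.64427/0.0833333 → 7 → h, 0.56960/0.0416667 → 13 → n; chars hn.
Extended square: 0.06094/0.00833333 → 7, 0.02793/0.00416667 → 6; chars 76.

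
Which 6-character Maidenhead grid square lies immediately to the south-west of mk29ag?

MK19xf

Longitude subsquare a = 0; −1 → -1, wraps to 23 = x, carry into square.
Longitude square 2; −1 → 1.
Latitude subsquare g = 6; −1 → 5 = f.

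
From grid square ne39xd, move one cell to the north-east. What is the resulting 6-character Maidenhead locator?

NE49ae

Longitude subsquare x = 23; +1 → 24, wraps to 0 = a, carry into square.
Longitude square 3; +1 → 4.
Latitude subsquare d = 3; +1 → 4 = e.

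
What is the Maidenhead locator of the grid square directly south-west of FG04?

EG93

Longitude square 0; −1 → -1, wraps to 9, carry into field.
Longitude field F = 5; −1 → 4 = E.
Latitude square 4; −1 → 3.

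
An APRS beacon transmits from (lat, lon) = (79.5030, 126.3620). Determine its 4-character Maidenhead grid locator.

Shift to the Maidenhead origin (180°W, 90°S): lon 306.36, lat 169.50.
Field: lon ⌊306.36/20⌋ = 15 → P; lat ⌊169.50/10⌋ = 16 → Q.
Square: lon ⌊6.36/2⌋ = 3; lat ⌊9.50/1⌋ = 9.

PQ39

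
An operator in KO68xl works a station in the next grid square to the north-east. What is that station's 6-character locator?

KO78am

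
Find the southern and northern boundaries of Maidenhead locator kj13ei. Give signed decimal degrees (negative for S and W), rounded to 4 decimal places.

3.3333, 3.3750

Field K=10, J=9: +10·20° lon, +9·10° lat → SW at lon 20°, lat 0°.
Square 1, 3: +1·2° lon, +3·1° lat → SW at lon 22°, lat 3°.
Subsquare e=4, i=8: +4·0.0833333° lon, +8·0.0416667° lat → SW at lon 22.3333°, lat 3.33333°.
Cell spans 0.0833333° lon × 0.0416667° lat.
south 3.3333, north 3.3750.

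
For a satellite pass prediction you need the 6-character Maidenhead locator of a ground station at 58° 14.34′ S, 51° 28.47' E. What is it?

LD51rs

Add 180° to longitude and 90° to latitude: 231.4745, 31.7610.
Field: 231.4745/20 → 11 → L, 31.7610/10 → 3 → D; chars LD.
Square: 11.4745/2 → 5, 1.7610/1 → 1; chars 51.
Subsquare: 1.4745/0.0833333 → 17 → r, 0.7610/0.0416667 → 18 → s; chars rs.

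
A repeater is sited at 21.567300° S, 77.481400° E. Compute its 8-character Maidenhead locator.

Offset from 180°W / 90°S: lon 257.48140°, lat 68.43270°.
Field (20°×10°, letters A–R): 257.48140/20 → 12 → M, 68.43270/10 → 6 → G; chars MG.
Square (2°×1°, digits 0–9): 17.48140/2 → 8, 8.43270/1 → 8; chars 88.
Subsquare (5′×2.5′, letters a–x): 1.48140/0.0833333 → 17 → r, 0.43270/0.0416667 → 10 → k; chars rk.
Extended square (30″×15″, digits 0–9): 0.06473/0.00833333 → 7, 0.01603/0.00416667 → 3; chars 73.

MG88rk73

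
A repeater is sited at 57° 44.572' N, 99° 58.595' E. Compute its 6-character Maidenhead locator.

Add 180° to longitude and 90° to latitude: 279.9766, 147.7429.
Field (20°×10°, letters A–R): 279.9766/20 → 13 → N, 147.7429/10 → 14 → O; chars NO.
Square (2°×1°, digits 0–9): 19.9766/2 → 9, 7.7429/1 → 7; chars 97.
Subsquare (5′×2.5′, letters a–x): 1.9766/0.0833333 → 23 → x, 0.7429/0.0416667 → 17 → r; chars xr.

NO97xr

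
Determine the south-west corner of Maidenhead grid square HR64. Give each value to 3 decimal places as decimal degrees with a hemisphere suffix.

84.000° N, 28.000° W

Field H=7, R=17: +7·20° lon, +17·10° lat → SW at lon -40°, lat 80°.
Square 6, 4: +6·2° lon, +4·1° lat → SW at lon -28°, lat 84°.
latitude 84.000° N, longitude 28.000° W.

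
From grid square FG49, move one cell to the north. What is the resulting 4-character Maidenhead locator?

FH40

Latitude square 9; +1 → 10, wraps to 0, carry into field.
Latitude field G = 6; +1 → 7 = H.
The longitude characters are unchanged.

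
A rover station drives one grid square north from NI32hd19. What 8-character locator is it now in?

NI32he10

Latitude extended square 9; +1 → 10, wraps to 0, carry into subsquare.
Latitude subsquare d = 3; +1 → 4 = e.
The longitude characters are unchanged.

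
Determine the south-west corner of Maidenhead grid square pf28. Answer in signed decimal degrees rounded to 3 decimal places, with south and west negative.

-32.000, 124.000

Field P=15, F=5: +15·20° lon, +5·10° lat → SW at lon 120°, lat -40°.
Square 2, 8: +2·2° lon, +8·1° lat → SW at lon 124°, lat -32°.
latitude -32.000, longitude 124.000.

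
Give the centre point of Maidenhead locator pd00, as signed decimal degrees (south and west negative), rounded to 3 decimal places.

-59.500, 121.000

Field P=15, D=3: +15·20° lon, +3·10° lat → SW at lon 120°, lat -60°.
Square 0, 0: +0·2° lon, +0·1° lat → SW at lon 120°, lat -60°.
Cell spans 2° lon × 1° lat. Centre is SW corner plus half of each.
latitude -59.500, longitude 121.000.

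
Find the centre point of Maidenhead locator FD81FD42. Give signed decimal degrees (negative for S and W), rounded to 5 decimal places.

Field F=5, D=3: +5·20° lon, +3·10° lat → SW at lon -80°, lat -60°.
Square 8, 1: +8·2° lon, +1·1° lat → SW at lon -64°, lat -59°.
Subsquare f=5, d=3: +5·0.0833333° lon, +3·0.0416667° lat → SW at lon -63.5833°, lat -58.875°.
Extended square 4, 2: +4·0.00833333° lon, +2·0.00416667° lat → SW at lon -63.55°, lat -58.8667°.
Cell spans 0.00833333° lon × 0.00416667° lat. Centre is SW corner plus half of each.
latitude -58.86458, longitude -63.54583.

-58.86458, -63.54583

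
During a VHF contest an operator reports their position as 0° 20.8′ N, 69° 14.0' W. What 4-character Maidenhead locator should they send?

Offset from 180°W / 90°S: lon 110.77°, lat 90.35°.
Field: 110.77/20 → 5 → F, 90.35/10 → 9 → J; chars FJ.
Square: 10.77/2 → 5, 0.35/1 → 0; chars 50.

FJ50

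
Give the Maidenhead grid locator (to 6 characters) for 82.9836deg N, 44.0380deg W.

GR72xx

Offset from 180°W / 90°S: lon 135.9620°, lat 172.9836°.
Field: 135.9620/20 → 6 → G, 172.9836/10 → 17 → R; chars GR.
Square: 15.9620/2 → 7, 2.9836/1 → 2; chars 72.
Subsquare: 1.9620/0.0833333 → 23 → x, 0.9836/0.0416667 → 23 → x; chars xx.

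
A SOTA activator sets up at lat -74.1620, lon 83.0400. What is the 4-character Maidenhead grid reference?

NB15

Add 180° to longitude and 90° to latitude: 263.04, 15.84.
Field: lon ⌊263.04/20⌋ = 13 → N; lat ⌊15.84/10⌋ = 1 → B.
Square: lon ⌊3.04/2⌋ = 1; lat ⌊5.84/1⌋ = 5.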